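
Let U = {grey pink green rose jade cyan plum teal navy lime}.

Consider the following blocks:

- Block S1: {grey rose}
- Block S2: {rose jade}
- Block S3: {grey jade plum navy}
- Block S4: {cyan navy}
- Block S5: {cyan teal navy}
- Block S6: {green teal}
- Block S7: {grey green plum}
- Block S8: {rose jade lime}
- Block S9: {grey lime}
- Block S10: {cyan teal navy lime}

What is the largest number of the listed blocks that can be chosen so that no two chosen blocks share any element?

4

S2, S4, S6, S9 are pairwise disjoint (S2={rose,jade}; S4={cyan,navy}; S6={green,teal}; S9={grey,lime}).
Every remaining block overlaps one of these, and no 5 of the listed blocks are pairwise disjoint, so 4 is the maximum.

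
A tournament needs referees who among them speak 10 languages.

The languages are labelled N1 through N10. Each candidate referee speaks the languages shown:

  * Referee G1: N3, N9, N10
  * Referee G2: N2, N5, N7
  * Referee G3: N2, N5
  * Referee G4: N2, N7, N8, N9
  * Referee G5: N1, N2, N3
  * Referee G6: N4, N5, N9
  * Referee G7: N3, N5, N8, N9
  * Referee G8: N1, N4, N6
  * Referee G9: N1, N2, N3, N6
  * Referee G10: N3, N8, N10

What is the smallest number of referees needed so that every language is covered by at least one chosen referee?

G1 and G2 and G4 and G8 together: G1 ∪ G2 ∪ G4 ∪ G8 = {N1, N2, N3, N4, N5, N6, N7, N8, N9, N10} — every language is covered.
No 3 of the 10 referees cover everything (all 120 combinations miss at least one language), so 4 is optimal.

4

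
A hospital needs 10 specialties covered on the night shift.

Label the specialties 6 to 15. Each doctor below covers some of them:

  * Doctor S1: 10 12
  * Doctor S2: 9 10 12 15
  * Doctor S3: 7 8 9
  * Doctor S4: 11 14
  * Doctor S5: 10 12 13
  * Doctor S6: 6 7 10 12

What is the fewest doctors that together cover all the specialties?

5

S2 and S3 and S4 and S5 and S6 together: S2 ∪ S3 ∪ S4 ∪ S5 ∪ S6 = {6, 7, 8, 9, 10, 11, 12, 13, 14, 15} — every specialty is covered.
No 4 of the 6 doctors cover everything (all 15 combinations miss at least one specialty), so 5 is optimal.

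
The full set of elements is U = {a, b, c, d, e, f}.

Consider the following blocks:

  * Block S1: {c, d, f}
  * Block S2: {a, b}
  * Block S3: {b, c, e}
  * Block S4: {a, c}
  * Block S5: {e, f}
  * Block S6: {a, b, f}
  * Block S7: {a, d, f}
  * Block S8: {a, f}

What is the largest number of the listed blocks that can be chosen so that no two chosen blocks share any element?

2

S3, S8 are pairwise disjoint (S3={b,c,e}; S8={a,f}).
Every remaining block overlaps one of these, and no 3 of the listed blocks are pairwise disjoint, so 2 is the maximum.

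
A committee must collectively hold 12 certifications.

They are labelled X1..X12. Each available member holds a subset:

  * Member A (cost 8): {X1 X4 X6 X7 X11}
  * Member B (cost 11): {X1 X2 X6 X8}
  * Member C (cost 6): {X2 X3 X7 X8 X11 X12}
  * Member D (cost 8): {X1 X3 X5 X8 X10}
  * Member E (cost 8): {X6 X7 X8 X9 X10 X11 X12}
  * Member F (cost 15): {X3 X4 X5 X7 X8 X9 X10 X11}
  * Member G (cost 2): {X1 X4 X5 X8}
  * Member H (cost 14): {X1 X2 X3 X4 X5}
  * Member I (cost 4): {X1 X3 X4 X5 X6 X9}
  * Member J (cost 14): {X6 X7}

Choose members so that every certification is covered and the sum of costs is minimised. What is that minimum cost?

C, E, G together cover every certification (C ∪ E ∪ G = {X1, X2, X3, X4, X5, X6, X7, X8, X9, X10, X11, X12}); total cost 6 + 8 + 2 = 16.
The greedy pick G, C, I, D costs 20; no covering selection beats 16.

16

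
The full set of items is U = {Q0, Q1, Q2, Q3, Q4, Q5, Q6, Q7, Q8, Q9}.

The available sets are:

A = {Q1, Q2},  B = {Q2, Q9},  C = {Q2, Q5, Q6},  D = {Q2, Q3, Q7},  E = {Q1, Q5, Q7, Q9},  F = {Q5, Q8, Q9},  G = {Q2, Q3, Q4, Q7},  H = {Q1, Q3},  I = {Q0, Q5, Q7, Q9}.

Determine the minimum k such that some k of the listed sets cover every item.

5

Take {C, F, G, H, I}. Their union is {Q0, Q1, Q2, Q3, Q4, Q5, Q6, Q7, Q8, Q9}, which is all 10 items.
No 4 of the 9 sets cover everything (all 126 combinations miss at least one item), so 5 is optimal.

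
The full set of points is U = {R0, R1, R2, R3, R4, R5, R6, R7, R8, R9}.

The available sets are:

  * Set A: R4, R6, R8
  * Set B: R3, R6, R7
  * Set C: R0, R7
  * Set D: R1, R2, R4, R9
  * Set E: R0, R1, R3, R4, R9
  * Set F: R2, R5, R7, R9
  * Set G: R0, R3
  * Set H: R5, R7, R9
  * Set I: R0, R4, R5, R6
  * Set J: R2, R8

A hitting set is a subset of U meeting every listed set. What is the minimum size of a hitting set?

4

T = {R0, R2, R5, R6} meets every set (each contains at least one member of T), and |T| = 4.
No choice of 3 points meets every set, so 4 is the minimum.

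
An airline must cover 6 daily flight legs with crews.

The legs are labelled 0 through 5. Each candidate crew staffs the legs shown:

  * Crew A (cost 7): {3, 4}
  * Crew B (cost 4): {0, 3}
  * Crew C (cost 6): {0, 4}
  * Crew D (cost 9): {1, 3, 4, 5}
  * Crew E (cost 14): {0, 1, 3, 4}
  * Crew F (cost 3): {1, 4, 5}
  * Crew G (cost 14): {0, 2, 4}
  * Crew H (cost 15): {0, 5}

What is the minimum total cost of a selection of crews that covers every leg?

21

B, F, G together cover every leg (B ∪ F ∪ G = {0, 1, 2, 3, 4, 5}); total cost 4 + 3 + 14 = 21.
No covering selection has total cost below 21.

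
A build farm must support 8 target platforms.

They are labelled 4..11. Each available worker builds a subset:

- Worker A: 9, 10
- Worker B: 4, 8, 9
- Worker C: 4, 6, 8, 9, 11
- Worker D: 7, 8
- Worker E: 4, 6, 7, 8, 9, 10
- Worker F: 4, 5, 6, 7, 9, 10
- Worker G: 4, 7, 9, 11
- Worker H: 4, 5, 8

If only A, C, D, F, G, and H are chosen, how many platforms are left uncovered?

Union of A, C, D, F, G, H = {4, 5, 6, 7, 8, 9, 10, 11} — that's every platform, so 0 are uncovered.

0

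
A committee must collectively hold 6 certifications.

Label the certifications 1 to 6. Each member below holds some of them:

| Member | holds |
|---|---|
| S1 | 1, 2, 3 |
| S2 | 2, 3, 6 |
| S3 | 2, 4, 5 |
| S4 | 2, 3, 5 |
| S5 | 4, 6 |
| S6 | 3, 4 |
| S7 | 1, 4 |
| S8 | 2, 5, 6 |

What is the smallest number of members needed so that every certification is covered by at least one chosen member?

S4 and S7 and S8 together: S4 ∪ S7 ∪ S8 = {1, 2, 3, 4, 5, 6} — every certification is covered.
No 2 of the 8 members cover everything (all 28 combinations miss at least one certification), so 3 is optimal.

3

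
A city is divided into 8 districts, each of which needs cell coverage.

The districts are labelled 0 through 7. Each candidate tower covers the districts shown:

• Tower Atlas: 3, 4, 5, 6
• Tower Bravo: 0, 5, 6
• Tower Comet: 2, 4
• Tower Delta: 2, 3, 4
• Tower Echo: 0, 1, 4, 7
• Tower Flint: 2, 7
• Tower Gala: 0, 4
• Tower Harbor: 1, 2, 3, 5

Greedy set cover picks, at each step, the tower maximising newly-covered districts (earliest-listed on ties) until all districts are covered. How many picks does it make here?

3

Greedy: pick Atlas (covers 4 new) → pick Echo (covers 3 new) → pick Comet (covers 1 new). Total picks: 3.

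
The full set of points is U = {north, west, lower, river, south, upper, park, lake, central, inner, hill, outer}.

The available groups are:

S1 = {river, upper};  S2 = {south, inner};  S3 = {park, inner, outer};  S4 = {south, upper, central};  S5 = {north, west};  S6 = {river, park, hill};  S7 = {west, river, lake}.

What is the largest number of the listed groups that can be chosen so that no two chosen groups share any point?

3

S1, S3, S5 are pairwise disjoint (S1={river,upper}; S3={park,inner,outer}; S5={north,west}).
Every remaining group overlaps one of these, and no 4 of the listed groups are pairwise disjoint, so 3 is the maximum.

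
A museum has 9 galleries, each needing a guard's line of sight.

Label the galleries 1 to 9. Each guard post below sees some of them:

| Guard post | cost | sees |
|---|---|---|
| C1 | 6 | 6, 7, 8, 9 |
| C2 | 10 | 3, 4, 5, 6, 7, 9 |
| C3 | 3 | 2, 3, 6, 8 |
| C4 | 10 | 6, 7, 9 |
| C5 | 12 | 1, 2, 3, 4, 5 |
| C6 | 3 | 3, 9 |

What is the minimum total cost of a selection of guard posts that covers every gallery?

18

C1, C5 together cover every gallery (C1 ∪ C5 = {1, 2, 3, 4, 5, 6, 7, 8, 9}); total cost 6 + 12 = 18.
The greedy pick C3, C2, C5 costs 25; no covering selection beats 18.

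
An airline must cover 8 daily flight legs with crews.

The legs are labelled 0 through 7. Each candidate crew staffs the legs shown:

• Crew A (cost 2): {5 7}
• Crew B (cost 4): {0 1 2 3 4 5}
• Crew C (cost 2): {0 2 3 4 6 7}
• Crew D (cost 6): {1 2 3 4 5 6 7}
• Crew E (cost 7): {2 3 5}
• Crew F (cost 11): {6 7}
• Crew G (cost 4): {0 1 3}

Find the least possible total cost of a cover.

B, C together cover every leg (B ∪ C = {0, 1, 2, 3, 4, 5, 6, 7}); total cost 4 + 2 = 6.
The greedy pick C, A, B costs 8; no covering selection beats 6.

6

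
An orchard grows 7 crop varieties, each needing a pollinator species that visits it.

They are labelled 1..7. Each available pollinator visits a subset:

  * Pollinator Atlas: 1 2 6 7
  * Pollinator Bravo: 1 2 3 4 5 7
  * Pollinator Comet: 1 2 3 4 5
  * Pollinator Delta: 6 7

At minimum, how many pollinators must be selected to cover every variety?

2

Bravo and Delta together: Bravo ∪ Delta = {1, 2, 3, 4, 5, 6, 7} — every variety is covered.
No single pollinator has all 7 varieties (the largest, Bravo, has 6), so 2 is optimal.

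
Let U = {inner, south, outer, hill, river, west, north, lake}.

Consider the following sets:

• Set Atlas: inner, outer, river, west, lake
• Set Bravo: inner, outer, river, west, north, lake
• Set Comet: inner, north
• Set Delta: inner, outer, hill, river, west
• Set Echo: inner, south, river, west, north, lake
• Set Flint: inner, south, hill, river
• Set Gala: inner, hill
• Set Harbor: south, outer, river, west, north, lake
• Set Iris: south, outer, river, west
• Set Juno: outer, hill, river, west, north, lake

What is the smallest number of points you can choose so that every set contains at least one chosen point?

2

Take H = {inner, river}. Each listed set contains at least one of these, so H is a hitting set of size 2.
The sets Gala, Harbor are pairwise disjoint, so any hitting set needs a separate point for each — at least 2. Hence 2 is optimal.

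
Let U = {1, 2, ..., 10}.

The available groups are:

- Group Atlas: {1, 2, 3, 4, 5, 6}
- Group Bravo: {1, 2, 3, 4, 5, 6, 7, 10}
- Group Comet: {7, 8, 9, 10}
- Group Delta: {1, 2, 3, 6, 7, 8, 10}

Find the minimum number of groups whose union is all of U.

Take {Atlas, Comet}. Their union is {1, 2, 3, 4, 5, 6, 7, 8, 9, 10}, which is all 10 points.
No single group has all 10 points (the largest, Bravo, has 8), so 2 is optimal.

2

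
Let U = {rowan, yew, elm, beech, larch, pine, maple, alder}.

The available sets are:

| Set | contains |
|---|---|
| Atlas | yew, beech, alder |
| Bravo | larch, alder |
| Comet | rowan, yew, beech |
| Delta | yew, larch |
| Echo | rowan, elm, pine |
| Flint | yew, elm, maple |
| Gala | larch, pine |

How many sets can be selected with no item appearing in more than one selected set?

Delta, Echo are pairwise disjoint (Delta={yew,larch}; Echo={rowan,elm,pine}).
Every remaining set overlaps one of these, and no 3 of the listed sets are pairwise disjoint, so 2 is the maximum.

2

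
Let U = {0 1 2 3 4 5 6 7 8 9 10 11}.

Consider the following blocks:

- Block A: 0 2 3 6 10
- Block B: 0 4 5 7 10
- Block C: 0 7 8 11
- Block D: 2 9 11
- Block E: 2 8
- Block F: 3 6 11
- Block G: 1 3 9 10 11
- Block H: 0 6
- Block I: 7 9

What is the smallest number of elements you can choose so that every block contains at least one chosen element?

T = {0, 8, 9, 11} meets every block (each contains at least one member of T), and |T| = 4.
No choice of 3 elements meets every block, so 4 is the minimum.

4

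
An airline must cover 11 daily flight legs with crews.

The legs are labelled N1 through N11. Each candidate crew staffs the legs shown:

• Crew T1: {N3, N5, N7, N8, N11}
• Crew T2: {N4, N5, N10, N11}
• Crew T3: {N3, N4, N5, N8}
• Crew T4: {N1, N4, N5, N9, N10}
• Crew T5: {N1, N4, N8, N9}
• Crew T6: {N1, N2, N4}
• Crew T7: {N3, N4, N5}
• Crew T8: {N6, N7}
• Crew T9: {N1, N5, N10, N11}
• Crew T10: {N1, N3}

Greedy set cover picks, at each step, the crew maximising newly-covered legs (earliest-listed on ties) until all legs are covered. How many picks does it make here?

4

Greedy: pick T1 (covers 5 new) → pick T4 (covers 4 new) → pick T6 (covers 1 new) → pick T8 (covers 1 new). Total picks: 4.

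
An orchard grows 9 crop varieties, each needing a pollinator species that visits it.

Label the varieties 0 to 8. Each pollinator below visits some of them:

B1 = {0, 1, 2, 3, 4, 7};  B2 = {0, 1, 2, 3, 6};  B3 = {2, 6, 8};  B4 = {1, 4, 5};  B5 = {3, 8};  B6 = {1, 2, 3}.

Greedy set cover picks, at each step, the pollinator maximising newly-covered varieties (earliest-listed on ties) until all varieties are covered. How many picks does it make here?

Greedy: pick B1 (covers 6 new) → pick B3 (covers 2 new) → pick B4 (covers 1 new). Total picks: 3.

3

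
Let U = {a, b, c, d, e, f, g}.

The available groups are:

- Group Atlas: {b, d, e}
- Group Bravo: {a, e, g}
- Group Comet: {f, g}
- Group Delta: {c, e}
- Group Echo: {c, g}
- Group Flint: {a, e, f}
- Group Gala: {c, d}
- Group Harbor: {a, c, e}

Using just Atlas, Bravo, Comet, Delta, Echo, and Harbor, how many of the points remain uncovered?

0

Union of Atlas, Bravo, Comet, Delta, Echo, Harbor = {a, b, c, d, e, f, g} — that's every point, so 0 are uncovered.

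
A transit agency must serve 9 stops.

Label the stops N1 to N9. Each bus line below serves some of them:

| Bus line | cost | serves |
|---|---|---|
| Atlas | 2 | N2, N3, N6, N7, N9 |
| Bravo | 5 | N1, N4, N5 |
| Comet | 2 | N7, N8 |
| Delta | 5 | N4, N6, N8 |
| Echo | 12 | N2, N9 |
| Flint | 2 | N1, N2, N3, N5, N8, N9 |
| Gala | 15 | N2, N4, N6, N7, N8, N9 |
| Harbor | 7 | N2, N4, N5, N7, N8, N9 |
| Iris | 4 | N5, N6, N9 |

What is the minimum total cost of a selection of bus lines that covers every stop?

Comet, Delta, Flint together cover every stop (Comet ∪ Delta ∪ Flint = {N1, N2, N3, N4, N5, N6, N7, N8, N9}); total cost 2 + 5 + 2 = 9.
No covering selection has total cost below 9.

9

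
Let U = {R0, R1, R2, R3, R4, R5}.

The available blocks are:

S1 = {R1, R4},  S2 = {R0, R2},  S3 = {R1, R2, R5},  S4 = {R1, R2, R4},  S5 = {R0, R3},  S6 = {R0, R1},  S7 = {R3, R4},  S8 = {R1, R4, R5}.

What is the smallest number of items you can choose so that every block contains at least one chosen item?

3

Take H = {R0, R1, R4}. Each listed block contains at least one of these, so H is a hitting set of size 3.
No choice of 2 items meets every block, so 3 is the minimum.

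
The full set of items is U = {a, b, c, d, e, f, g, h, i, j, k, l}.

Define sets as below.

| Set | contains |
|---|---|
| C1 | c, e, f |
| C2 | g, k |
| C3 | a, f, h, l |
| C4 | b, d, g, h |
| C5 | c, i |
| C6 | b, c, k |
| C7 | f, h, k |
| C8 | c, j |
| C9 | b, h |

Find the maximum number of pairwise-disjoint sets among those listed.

3

C1, C2, C9 are pairwise disjoint (C1={c,e,f}; C2={g,k}; C9={b,h}).
Every remaining set overlaps one of these, and no 4 of the listed sets are pairwise disjoint, so 3 is the maximum.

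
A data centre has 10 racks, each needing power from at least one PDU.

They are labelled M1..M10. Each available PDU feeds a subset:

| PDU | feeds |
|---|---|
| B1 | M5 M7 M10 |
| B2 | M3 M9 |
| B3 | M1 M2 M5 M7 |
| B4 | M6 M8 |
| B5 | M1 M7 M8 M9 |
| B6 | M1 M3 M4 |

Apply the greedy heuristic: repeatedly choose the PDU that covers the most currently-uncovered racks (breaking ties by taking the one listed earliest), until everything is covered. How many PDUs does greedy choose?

Greedy: pick B3 (covers 4 new) → pick B2 (covers 2 new) → pick B4 (covers 2 new) → pick B1 (covers 1 new) → pick B6 (covers 1 new). Total picks: 5.

5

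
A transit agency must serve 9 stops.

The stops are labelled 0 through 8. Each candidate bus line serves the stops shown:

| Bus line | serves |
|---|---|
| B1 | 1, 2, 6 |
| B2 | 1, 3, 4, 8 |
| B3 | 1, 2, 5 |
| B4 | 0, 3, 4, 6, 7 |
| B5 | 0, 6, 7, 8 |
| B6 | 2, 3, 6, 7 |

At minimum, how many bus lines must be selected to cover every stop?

3

B2 and B3 and B5 together: B2 ∪ B3 ∪ B5 = {0, 1, 2, 3, 4, 5, 6, 7, 8} — every stop is covered.
Only B3 contains 5, so B3 is forced; the remaining 6 stops need at least 2 more bus lines (each remaining bus line adds at most 5) — so at least 3 bus lines are needed, and 3 is optimal.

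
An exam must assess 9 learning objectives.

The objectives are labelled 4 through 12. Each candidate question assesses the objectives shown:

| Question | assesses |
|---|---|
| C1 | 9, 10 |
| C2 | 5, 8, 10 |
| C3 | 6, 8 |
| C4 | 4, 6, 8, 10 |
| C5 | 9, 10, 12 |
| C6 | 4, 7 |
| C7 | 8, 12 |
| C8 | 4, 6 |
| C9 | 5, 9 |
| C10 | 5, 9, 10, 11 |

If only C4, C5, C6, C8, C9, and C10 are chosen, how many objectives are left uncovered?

0

Union of C4, C5, C6, C8, C9, C10 = {4, 5, 6, 7, 8, 9, 10, 11, 12} — that's every objective, so 0 are uncovered.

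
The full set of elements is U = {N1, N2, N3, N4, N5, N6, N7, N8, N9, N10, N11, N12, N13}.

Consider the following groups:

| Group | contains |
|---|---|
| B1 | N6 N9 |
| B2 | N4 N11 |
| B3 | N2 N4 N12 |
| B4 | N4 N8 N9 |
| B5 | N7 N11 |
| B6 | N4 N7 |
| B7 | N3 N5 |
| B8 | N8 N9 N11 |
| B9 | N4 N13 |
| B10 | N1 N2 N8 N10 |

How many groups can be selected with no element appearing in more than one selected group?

B1, B5, B7, B9, B10 are pairwise disjoint (B1={N6,N9}; B5={N7,N11}; B7={N3,N5}; B9={N4,N13}; B10={N1,N2,N8,N10}).
Every remaining group overlaps one of these, and no 6 of the listed groups are pairwise disjoint, so 5 is the maximum.

5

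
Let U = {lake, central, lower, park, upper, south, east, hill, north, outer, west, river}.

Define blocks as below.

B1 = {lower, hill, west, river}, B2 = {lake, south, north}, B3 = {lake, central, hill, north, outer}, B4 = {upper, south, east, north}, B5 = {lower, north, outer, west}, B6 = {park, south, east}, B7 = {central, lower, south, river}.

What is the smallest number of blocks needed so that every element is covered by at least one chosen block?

B1 and B3 and B4 and B6 together: B1 ∪ B3 ∪ B4 ∪ B6 = {lake, central, lower, park, upper, south, east, hill, north, outer, west, river} — every element is covered.
No 3 of the 7 blocks cover everything (all 35 combinations miss at least one element), so 4 is optimal.

4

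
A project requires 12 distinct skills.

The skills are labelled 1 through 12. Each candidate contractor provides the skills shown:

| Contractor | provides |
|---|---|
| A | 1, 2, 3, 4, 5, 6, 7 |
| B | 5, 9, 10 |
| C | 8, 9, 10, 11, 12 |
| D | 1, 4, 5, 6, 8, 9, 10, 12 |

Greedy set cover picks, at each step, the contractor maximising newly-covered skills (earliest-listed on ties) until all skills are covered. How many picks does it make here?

3

Greedy: pick D (covers 8 new) → pick A (covers 3 new) → pick C (covers 1 new). Total picks: 3.
(The true minimum cover uses only 2 contractors, so greedy is not optimal here.)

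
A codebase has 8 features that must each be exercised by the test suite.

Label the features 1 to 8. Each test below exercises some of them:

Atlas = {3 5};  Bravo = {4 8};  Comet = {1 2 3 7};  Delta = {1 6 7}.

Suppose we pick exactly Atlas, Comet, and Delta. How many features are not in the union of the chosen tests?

2

Union of Atlas, Comet, Delta = {1, 2, 3, 5, 6, 7}.
Not covered: 4, 8 — 2 features.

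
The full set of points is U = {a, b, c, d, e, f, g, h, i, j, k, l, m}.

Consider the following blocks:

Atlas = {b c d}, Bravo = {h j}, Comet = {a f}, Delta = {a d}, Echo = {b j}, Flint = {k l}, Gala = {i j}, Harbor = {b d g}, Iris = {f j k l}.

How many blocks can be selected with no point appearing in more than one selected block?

Atlas, Bravo, Comet, Flint are pairwise disjoint (Atlas={b,c,d}; Bravo={h,j}; Comet={a,f}; Flint={k,l}).
Every remaining block overlaps one of these, and no 5 of the listed blocks are pairwise disjoint, so 4 is the maximum.

4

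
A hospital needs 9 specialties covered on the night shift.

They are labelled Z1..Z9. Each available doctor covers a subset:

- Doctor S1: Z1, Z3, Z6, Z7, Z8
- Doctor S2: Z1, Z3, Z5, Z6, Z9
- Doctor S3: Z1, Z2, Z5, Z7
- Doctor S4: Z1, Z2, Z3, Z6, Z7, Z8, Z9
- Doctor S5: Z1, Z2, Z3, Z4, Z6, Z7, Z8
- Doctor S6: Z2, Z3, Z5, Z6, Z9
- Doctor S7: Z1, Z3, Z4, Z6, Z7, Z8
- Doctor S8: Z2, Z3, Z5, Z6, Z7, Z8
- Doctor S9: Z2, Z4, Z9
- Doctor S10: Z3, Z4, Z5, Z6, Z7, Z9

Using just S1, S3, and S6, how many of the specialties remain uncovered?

1

Union of S1, S3, S6 = {Z1, Z2, Z3, Z5, Z6, Z7, Z8, Z9}.
Not covered: Z4 — 1 specialty.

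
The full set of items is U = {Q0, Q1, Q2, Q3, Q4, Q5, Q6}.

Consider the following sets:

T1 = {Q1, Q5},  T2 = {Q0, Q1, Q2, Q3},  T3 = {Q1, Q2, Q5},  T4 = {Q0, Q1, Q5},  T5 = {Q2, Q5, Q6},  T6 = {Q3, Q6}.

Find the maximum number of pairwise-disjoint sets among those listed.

T1, T6 are pairwise disjoint (T1={Q1,Q5}; T6={Q3,Q6}).
Every remaining set overlaps one of these, and no 3 of the listed sets are pairwise disjoint, so 2 is the maximum.

2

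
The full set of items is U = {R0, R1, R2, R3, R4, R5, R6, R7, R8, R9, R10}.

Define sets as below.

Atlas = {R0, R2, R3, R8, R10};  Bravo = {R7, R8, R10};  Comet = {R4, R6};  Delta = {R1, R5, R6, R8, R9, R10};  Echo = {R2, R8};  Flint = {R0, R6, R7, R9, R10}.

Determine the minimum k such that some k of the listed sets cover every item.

Take {Atlas, Bravo, Comet, Delta}. Their union is {R0, R1, R2, R3, R4, R5, R6, R7, R8, R9, R10}, which is all 11 items.
No 3 of the 6 sets cover everything (all 20 combinations miss at least one item), so 4 is optimal.

4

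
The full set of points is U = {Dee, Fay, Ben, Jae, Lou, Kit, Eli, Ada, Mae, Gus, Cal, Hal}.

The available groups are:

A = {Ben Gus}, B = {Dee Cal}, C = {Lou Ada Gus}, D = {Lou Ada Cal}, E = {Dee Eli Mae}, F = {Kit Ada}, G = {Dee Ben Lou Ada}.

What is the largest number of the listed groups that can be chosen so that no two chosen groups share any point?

A, E, F are pairwise disjoint (A={Ben,Gus}; E={Dee,Eli,Mae}; F={Kit,Ada}).
Every remaining group overlaps one of these, and no 4 of the listed groups are pairwise disjoint, so 3 is the maximum.

3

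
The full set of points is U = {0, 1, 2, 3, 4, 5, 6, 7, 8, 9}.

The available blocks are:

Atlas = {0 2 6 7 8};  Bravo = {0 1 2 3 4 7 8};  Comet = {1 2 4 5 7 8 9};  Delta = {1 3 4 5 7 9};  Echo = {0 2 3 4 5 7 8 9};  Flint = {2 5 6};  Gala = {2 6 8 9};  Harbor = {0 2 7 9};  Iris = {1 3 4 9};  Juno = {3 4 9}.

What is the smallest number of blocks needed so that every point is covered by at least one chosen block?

2

Take {Atlas, Delta}. Their union is {0, 1, 2, 3, 4, 5, 6, 7, 8, 9}, which is all 10 points.
No single block has all 10 points (the largest, Echo, has 8), so 2 is optimal.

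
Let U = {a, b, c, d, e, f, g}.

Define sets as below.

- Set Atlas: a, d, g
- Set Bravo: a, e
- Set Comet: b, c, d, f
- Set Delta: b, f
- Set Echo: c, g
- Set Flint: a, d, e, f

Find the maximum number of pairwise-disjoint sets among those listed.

3

Bravo, Delta, Echo are pairwise disjoint (Bravo={a,e}; Delta={b,f}; Echo={c,g}).
Every remaining set overlaps one of these, and no 4 of the listed sets are pairwise disjoint, so 3 is the maximum.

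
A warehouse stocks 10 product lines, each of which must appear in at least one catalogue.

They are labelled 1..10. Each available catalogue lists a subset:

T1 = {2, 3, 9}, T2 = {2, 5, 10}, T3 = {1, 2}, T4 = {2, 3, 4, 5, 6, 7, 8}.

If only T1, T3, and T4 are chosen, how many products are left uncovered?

1

Union of T1, T3, T4 = {1, 2, 3, 4, 5, 6, 7, 8, 9}.
Not covered: 10 — 1 product.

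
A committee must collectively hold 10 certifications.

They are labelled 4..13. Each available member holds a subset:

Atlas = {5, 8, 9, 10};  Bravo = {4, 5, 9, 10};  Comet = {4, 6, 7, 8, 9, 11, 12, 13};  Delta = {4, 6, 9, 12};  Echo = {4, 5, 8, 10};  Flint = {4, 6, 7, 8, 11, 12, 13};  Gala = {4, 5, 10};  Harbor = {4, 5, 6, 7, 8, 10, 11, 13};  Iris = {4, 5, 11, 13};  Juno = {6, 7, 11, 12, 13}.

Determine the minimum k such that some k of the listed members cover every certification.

Take {Comet, Echo}. Their union is {4, 5, 6, 7, 8, 9, 10, 11, 12, 13}, which is all 10 certifications.
No single member has all 10 certifications (the largest, Comet, has 8), so 2 is optimal.

2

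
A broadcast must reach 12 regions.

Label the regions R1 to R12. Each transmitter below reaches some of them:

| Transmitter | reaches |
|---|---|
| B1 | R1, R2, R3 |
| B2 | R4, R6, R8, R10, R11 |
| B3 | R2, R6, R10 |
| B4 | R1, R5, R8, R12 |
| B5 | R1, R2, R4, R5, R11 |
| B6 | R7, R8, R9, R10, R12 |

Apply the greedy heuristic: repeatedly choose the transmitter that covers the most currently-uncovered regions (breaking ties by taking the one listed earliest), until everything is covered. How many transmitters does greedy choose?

4

Greedy: pick B2 (covers 5 new) → pick B1 (covers 3 new) → pick B6 (covers 3 new) → pick B4 (covers 1 new). Total picks: 4.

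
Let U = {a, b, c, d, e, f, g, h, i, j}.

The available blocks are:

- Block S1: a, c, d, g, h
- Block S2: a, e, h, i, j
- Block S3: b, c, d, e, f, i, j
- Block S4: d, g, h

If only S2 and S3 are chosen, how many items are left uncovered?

1

Union of S2, S3 = {a, b, c, d, e, f, h, i, j}.
Not covered: g — 1 item.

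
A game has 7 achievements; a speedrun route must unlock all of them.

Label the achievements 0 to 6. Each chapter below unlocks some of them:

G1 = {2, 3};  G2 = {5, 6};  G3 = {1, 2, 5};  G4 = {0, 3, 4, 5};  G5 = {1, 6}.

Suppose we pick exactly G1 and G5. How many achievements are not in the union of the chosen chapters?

3

Union of G1, G5 = {1, 2, 3, 6}.
Not covered: 0, 4, 5 — 3 achievements.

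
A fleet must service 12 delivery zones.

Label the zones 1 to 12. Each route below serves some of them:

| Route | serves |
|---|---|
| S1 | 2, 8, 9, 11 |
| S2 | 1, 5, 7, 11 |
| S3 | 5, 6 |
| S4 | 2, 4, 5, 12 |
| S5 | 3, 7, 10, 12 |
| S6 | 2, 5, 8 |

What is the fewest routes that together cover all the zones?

S1 and S2 and S3 and S4 and S5 together: S1 ∪ S2 ∪ S3 ∪ S4 ∪ S5 = {1, 2, 3, 4, 5, 6, 7, 8, 9, 10, 11, 12} — every zone is covered.
No 4 of the 6 routes cover everything (all 15 combinations miss at least one zone), so 5 is optimal.

5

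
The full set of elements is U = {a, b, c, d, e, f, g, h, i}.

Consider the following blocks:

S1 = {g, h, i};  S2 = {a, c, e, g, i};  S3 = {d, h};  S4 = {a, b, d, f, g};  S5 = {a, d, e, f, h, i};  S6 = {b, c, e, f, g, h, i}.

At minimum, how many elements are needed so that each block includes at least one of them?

2

The 2 elements {g, h} hit every block.
The blocks S2, S3 are pairwise disjoint, so any hitting set needs a separate element for each — at least 2. Hence 2 is optimal.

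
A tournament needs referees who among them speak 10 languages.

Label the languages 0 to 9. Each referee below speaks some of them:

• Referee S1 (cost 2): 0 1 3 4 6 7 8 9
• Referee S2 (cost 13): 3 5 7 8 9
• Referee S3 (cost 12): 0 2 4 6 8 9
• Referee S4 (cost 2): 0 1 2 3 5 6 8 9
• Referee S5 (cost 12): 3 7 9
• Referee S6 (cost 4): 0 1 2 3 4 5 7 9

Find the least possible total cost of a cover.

4

S1, S4 together cover every language (S1 ∪ S4 = {0, 1, 2, 3, 4, 5, 6, 7, 8, 9}); total cost 2 + 2 = 4.
No covering selection has total cost below 4.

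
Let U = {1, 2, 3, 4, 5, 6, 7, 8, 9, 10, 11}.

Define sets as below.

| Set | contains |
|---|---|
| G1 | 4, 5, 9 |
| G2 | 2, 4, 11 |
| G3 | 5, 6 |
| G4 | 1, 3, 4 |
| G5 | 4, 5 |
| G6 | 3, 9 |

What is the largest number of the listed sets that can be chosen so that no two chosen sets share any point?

G2, G3, G6 are pairwise disjoint (G2={2,4,11}; G3={5,6}; G6={3,9}).
Every remaining set overlaps one of these, and no 4 of the listed sets are pairwise disjoint, so 3 is the maximum.

3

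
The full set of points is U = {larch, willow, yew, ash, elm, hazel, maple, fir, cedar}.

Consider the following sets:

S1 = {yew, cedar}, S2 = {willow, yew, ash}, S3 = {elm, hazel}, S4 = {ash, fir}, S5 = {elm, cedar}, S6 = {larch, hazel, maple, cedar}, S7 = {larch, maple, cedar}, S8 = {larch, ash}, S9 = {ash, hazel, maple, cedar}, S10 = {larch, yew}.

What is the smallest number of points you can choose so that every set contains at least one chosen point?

H = {larch, ash, hazel, cedar} meets every set (each contains at least one member of H), and |H| = 4.
No choice of 3 points meets every set, so 4 is the minimum.

4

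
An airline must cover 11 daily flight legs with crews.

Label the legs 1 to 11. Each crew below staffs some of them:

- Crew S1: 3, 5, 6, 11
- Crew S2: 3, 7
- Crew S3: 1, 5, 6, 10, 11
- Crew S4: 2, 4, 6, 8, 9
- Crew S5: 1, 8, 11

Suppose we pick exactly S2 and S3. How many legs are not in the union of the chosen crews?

4

Union of S2, S3 = {1, 3, 5, 6, 7, 10, 11}.
Not covered: 2, 4, 8, 9 — 4 legs.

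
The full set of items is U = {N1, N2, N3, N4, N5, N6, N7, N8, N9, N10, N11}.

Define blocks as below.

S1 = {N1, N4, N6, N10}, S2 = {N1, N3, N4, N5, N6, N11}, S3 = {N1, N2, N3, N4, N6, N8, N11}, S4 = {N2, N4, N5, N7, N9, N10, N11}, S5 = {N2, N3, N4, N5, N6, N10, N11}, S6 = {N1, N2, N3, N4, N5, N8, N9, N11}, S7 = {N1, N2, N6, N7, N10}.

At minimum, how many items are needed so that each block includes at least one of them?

2

H = {N1, N11} meets every block (each contains at least one member of H), and |H| = 2.
No single item lies in every block, so at least 2 are needed and 2 is optimal.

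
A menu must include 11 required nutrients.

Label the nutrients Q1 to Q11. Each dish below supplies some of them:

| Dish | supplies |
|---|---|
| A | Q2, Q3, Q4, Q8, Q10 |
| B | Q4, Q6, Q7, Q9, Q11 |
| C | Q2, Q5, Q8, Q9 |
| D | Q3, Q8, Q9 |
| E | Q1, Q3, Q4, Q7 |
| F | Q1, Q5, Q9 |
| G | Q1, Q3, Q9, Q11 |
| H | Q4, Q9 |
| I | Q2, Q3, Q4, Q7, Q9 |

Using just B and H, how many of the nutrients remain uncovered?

6

Union of B, H = {Q4, Q6, Q7, Q9, Q11}.
Not covered: Q1, Q2, Q3, Q5, Q8, Q10 — 6 nutrients.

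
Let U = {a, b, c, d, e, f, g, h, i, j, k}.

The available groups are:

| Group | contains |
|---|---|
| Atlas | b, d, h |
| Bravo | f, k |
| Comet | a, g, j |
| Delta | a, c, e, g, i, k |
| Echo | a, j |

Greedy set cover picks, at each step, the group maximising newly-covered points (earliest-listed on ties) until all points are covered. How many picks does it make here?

4

Greedy: pick Delta (covers 6 new) → pick Atlas (covers 3 new) → pick Bravo (covers 1 new) → pick Comet (covers 1 new). Total picks: 4.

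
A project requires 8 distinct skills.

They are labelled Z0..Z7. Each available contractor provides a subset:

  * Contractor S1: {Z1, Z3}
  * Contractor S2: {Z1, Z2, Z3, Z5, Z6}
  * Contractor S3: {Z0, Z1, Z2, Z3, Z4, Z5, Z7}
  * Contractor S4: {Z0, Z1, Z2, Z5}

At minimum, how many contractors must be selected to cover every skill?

S2 and S3 together: S2 ∪ S3 = {Z0, Z1, Z2, Z3, Z4, Z5, Z6, Z7} — every skill is covered.
No single contractor has all 8 skills (the largest, S3, has 7), so 2 is optimal.

2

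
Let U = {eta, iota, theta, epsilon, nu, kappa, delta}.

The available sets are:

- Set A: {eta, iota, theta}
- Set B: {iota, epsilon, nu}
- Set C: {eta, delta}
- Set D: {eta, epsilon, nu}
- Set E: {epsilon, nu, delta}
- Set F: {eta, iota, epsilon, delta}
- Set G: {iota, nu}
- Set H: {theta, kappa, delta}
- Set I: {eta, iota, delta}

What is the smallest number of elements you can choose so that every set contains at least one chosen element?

T = {eta, nu, delta} meets every set (each contains at least one member of T), and |T| = 3.
No choice of 2 elements meets every set, so 3 is the minimum.

3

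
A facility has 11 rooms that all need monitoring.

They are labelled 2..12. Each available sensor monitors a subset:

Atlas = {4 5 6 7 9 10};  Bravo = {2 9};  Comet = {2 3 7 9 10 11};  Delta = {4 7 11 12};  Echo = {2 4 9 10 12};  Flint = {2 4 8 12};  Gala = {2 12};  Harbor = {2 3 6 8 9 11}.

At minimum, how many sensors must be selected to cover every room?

3

Take {Atlas, Echo, Harbor}. Their union is {2, 3, 4, 5, 6, 7, 8, 9, 10, 11, 12}, which is all 11 rooms.
Only Atlas contains 5, so Atlas is forced; the remaining 5 rooms need at least 2 more sensors (each remaining sensor adds at most 4) — so at least 3 sensors are needed, and 3 is optimal.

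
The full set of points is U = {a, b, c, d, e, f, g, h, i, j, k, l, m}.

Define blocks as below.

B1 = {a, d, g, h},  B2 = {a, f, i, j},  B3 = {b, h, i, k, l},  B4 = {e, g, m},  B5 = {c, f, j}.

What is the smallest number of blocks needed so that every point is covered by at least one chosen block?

4

Take {B1, B3, B4, B5}. Their union is {a, b, c, d, e, f, g, h, i, j, k, l, m}, which is all 13 points.
Only B3 contains b, so B3 is forced; the remaining 8 points need at least 3 more blocks (each remaining block adds at most 3) — so at least 4 blocks are needed, and 4 is optimal.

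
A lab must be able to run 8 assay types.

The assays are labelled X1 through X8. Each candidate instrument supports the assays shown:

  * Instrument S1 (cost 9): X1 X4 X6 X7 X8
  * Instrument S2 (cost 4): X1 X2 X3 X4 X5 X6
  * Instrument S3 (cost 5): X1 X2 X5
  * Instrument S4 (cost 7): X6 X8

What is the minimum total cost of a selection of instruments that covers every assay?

S1, S2 together cover every assay (S1 ∪ S2 = {X1, X2, X3, X4, X5, X6, X7, X8}); total cost 9 + 4 = 13.
No covering selection has total cost below 13.

13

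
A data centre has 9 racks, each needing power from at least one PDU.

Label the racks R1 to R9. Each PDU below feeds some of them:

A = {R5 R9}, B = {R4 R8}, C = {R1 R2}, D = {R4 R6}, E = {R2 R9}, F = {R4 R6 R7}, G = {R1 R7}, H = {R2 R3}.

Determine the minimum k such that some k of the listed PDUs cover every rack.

Take {A, B, F, G, H}. Their union is {R1, R2, R3, R4, R5, R6, R7, R8, R9}, which is all 9 racks.
Only B contains R8, so B is forced; the remaining 7 racks need at least 4 more PDUs (each remaining PDU adds at most 2) — so at least 5 PDUs are needed, and 5 is optimal.

5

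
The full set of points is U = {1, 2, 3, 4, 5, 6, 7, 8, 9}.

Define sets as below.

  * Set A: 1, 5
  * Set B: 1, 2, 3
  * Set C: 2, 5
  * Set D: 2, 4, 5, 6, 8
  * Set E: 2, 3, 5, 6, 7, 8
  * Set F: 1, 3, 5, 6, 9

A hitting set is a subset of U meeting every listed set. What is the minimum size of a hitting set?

Take H = {1, 5}. Each listed set contains at least one of these, so H is a hitting set of size 2.
No single point lies in every set, so at least 2 are needed and 2 is optimal.

2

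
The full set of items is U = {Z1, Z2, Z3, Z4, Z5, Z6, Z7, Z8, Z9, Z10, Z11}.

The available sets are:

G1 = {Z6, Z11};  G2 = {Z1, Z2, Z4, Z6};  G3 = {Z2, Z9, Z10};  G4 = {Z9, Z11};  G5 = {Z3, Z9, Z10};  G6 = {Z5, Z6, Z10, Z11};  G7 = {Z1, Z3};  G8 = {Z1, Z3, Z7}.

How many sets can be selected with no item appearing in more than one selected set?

3

G1, G3, G7 are pairwise disjoint (G1={Z6,Z11}; G3={Z2,Z9,Z10}; G7={Z1,Z3}).
Every remaining set overlaps one of these, and no 4 of the listed sets are pairwise disjoint, so 3 is the maximum.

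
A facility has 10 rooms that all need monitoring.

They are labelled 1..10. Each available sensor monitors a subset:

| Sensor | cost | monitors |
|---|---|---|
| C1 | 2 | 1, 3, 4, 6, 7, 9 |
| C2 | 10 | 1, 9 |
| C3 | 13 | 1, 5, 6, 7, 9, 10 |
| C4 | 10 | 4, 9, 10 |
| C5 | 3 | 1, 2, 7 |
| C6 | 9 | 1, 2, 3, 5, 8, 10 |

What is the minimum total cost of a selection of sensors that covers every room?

11

C1, C6 together cover every room (C1 ∪ C6 = {1, 2, 3, 4, 5, 6, 7, 8, 9, 10}); total cost 2 + 9 = 11.
No covering selection has total cost below 11.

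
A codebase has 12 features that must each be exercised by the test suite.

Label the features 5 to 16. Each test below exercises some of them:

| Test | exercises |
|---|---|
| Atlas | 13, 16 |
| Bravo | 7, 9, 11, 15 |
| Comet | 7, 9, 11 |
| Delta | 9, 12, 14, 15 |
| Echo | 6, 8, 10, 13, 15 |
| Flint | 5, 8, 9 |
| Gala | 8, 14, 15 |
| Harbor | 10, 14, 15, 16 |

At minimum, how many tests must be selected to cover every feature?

5

Take {Comet, Delta, Echo, Flint, Harbor}. Their union is {5, 6, 7, 8, 9, 10, 11, 12, 13, 14, 15, 16}, which is all 12 features.
No 4 of the 8 tests cover everything (all 70 combinations miss at least one feature), so 5 is optimal.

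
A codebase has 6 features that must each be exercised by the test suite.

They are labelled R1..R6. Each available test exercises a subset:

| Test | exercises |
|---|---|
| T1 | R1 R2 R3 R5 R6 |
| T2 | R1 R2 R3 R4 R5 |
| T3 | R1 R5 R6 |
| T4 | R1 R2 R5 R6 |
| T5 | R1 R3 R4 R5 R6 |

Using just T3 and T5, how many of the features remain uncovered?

Union of T3, T5 = {R1, R3, R4, R5, R6}.
Not covered: R2 — 1 feature.

1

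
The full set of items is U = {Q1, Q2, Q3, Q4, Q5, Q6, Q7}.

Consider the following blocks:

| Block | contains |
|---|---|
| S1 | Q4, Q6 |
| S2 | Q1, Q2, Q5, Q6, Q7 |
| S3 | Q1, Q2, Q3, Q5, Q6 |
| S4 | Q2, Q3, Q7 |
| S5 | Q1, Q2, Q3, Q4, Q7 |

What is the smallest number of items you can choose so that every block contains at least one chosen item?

2

Take H = {Q3, Q6}. Each listed block contains at least one of these, so H is a hitting set of size 2.
The blocks S1, S4 are pairwise disjoint, so any hitting set needs a separate item for each — at least 2. Hence 2 is optimal.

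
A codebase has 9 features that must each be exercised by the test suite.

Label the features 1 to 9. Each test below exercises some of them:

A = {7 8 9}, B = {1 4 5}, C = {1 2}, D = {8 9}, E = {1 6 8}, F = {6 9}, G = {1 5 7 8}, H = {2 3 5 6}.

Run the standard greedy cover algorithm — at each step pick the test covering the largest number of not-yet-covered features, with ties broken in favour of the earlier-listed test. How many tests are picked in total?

4

Greedy: pick G (covers 4 new) → pick H (covers 3 new) → pick A (covers 1 new) → pick B (covers 1 new). Total picks: 4.
(The true minimum cover uses only 3 tests, so greedy is not optimal here.)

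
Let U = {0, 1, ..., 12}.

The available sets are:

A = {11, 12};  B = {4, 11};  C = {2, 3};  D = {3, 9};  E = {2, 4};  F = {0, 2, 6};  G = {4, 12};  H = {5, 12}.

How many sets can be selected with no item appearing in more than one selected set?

B, D, F, H are pairwise disjoint (B={4,11}; D={3,9}; F={0,2,6}; H={5,12}).
Every remaining set overlaps one of these, and no 5 of the listed sets are pairwise disjoint, so 4 is the maximum.

4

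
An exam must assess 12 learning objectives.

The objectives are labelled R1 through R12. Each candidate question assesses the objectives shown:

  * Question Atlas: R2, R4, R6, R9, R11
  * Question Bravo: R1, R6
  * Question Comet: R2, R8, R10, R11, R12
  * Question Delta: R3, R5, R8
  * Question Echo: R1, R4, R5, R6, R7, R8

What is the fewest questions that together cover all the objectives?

4

Take {Atlas, Comet, Delta, Echo}. Their union is {R1, R2, R3, R4, R5, R6, R7, R8, R9, R10, R11, R12}, which is all 12 objectives.
No 3 of the 5 questions cover everything (all 10 combinations miss at least one objective), so 4 is optimal.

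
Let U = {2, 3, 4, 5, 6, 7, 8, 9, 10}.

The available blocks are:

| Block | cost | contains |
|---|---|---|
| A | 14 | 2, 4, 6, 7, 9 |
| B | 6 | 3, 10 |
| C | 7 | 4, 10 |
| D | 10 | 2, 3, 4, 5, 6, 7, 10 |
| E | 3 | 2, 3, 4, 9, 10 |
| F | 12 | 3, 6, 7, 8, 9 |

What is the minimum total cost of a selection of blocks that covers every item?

22

D, F together cover every item (D ∪ F = {2, 3, 4, 5, 6, 7, 8, 9, 10}); total cost 10 + 12 = 22.
The greedy pick E, D, F costs 25; no covering selection beats 22.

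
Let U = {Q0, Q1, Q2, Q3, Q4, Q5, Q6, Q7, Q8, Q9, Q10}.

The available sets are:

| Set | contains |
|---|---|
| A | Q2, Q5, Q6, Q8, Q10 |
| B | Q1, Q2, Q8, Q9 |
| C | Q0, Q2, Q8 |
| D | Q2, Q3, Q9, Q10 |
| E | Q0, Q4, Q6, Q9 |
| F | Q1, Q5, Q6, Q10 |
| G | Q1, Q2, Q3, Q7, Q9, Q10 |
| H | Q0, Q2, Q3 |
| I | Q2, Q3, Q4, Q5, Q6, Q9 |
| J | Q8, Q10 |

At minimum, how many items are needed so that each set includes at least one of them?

3

Take T = {Q2, Q4, Q10}. Each listed set contains at least one of these, so T is a hitting set of size 3.
No choice of 2 items meets every set, so 3 is the minimum.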